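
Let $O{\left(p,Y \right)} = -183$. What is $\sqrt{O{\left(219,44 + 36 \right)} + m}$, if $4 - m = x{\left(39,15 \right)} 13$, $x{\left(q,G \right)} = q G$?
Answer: $2 i \sqrt{1946} \approx 88.227 i$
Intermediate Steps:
$x{\left(q,G \right)} = G q$
$m = -7601$ ($m = 4 - 15 \cdot 39 \cdot 13 = 4 - 585 \cdot 13 = 4 - 7605 = -7601$)
$\sqrt{O{\left(219,44 + 36 \right)} + m} = \sqrt{-183 - 7601} = \sqrt{-7784} = 2 i \sqrt{1946}$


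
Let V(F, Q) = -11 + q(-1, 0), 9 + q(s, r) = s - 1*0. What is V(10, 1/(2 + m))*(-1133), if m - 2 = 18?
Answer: 23793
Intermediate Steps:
m = 20 (m = 2 + 18 = 20)
q(s, r) = -9 + s (q(s, r) = -9 + (s - 1*0) = -9 + (s + 0) = -9 + s)
V(F, Q) = -21 (V(F, Q) = -11 + (-9 - 1) = -11 - 10 = -21)
V(10, 1/(2 + m))*(-1133) = -21*(-1133) = 23793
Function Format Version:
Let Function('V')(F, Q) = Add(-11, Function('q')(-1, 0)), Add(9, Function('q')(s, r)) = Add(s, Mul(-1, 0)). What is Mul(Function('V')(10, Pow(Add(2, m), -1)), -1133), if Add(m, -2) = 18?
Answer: 23793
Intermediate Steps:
m = 20 (m = Add(2, 18) = 20)
Function('q')(s, r) = Add(-9, s) (Function('q')(s, r) = Add(-9, Add(s, Mul(-1, 0))) = Add(-9, Add(s, 0)) = Add(-9, s))
Function('V')(F, Q) = -21 (Function('V')(F, Q) = Add(-11, Add(-9, -1)) = Add(-11, -10) = -21)
Mul(Function('V')(10, Pow(Add(2, m), -1)), -1133) = Mul(-21, -1133) = 23793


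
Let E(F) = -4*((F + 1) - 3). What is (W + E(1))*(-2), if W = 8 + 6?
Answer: -36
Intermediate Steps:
W = 14
E(F) = 8 - 4*F (E(F) = -4*((1 + F) - 3) = -4*(-2 + F) = 8 - 4*F)
(W + E(1))*(-2) = (14 + (8 - 4*1))*(-2) = (14 + (8 - 4))*(-2) = (14 + 4)*(-2) = 18*(-2) = -36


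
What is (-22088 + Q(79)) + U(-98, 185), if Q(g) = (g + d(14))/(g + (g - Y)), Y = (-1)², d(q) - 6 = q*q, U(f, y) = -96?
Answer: -3482607/157 ≈ -22182.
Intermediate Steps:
d(q) = 6 + q² (d(q) = 6 + q*q = 6 + q²)
Y = 1
Q(g) = (202 + g)/(-1 + 2*g) (Q(g) = (g + (6 + 14²))/(g + (g - 1*1)) = (g + (6 + 196))/(g + (g - 1)) = (g + 202)/(g + (-1 + g)) = (202 + g)/(-1 + 2*g))
(-22088 + Q(79)) + U(-98, 185) = (-22088 + (202 + 79)/(-1 + 2*79)) - 96 = (-22088 + 281/(-1 + 158)) - 96 = (-22088 + 281/157) - 96 = -3467535/157 - 96 = -3482607/157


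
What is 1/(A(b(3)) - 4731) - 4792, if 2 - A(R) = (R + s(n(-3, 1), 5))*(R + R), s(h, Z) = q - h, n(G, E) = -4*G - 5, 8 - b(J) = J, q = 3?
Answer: -22709289/4739 ≈ -4792.0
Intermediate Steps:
b(J) = 8 - J
n(G, E) = -5 - 4*G
s(h, Z) = 3 - h
A(R) = 2 - 2*R*(-4 + R) (A(R) = 2 - (R + (3 - (-5 - 4*(-3))))*(R + R) = 2 - (R + (3 - (-5 + 12)))*2*R = 2 - (R + (3 - 1*7))*2*R = 2 - (R + (3 - 7))*2*R = 2 - (R - 4)*2*R = 2 - (-4 + R)*2*R = 2 - 2*R*(-4 + R))
1/(A(b(3)) - 4731) - 4792 = 1/((2 - 2*(8 - 1*3)**2 + 8*(8 - 1*3)) - 4731) - 4792 = 1/((2 - 2*(8 - 3)**2 + 8*(8 - 3)) - 4731) - 4792 = 1/((2 - 2*5**2 + 8*5) - 4731) - 4792 = 1/((2 - 2*25 + 40) - 4731) - 4792 = 1/((2 - 50 + 40) - 4731) - 4792 = 1/(-8 - 4731) - 4792 = 1/(-4739) - 4792 = -1/4739 - 4792 = -22709289/4739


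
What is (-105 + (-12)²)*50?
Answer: 1950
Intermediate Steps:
(-105 + (-12)²)*50 = (-105 + 144)*50 = 39*50 = 1950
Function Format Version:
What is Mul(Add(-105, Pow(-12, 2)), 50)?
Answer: 1950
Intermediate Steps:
Mul(Add(-105, Pow(-12, 2)), 50) = Mul(Add(-105, 144), 50) = Mul(39, 50) = 1950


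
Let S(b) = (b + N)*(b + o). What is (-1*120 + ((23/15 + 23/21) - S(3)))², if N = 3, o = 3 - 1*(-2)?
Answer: 33500944/1225 ≈ 27348.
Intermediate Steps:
o = 5 (o = 3 + 2 = 5)
S(b) = (3 + b)*(5 + b) (S(b) = (b + 3)*(b + 5) = (3 + b)*(5 + b))
(-1*120 + ((23/15 + 23/21) - S(3)))² = (-1*120 + ((23/15 + 23/21) - (15 + 3² + 8*3)))² = (-120 + ((23*(1/15) + 23*(1/21)) - (15 + 9 + 24)))² = (-120 + ((23/15 + 23/21) - 1*48))² = (-120 + (92/35 - 48))² = (-120 - 1588/35)² = (-5788/35)² = 33500944/1225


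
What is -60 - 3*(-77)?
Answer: 171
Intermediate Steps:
-60 - 3*(-77) = -60 + 231 = 171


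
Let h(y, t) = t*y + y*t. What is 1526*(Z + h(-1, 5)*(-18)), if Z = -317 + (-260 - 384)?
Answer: -1191806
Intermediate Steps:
Z = -961 (Z = -317 - 644 = -961)
h(y, t) = 2*t*y (h(y, t) = t*y + t*y = 2*t*y)
1526*(Z + h(-1, 5)*(-18)) = 1526*(-961 + (2*5*(-1))*(-18)) = 1526*(-961 - 10*(-18)) = 1526*(-961 + 180) = 1526*(-781) = -1191806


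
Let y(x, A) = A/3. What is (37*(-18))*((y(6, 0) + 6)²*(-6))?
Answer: 143856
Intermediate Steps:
y(x, A) = A/3 (y(x, A) = A*(⅓) = A/3)
(37*(-18))*((y(6, 0) + 6)²*(-6)) = (37*(-18))*(((⅓)*0 + 6)²*(-6)) = -666*(0 + 6)²*(-6) = -666*6²*(-6) = -23976*(-6) = -666*(-216) = 143856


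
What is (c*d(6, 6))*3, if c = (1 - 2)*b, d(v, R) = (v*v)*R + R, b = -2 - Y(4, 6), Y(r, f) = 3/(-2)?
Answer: 333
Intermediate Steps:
Y(r, f) = -3/2 (Y(r, f) = 3*(-1/2) = -3/2)
b = -1/2 (b = -2 - 1*(-3/2) = -2 + 3/2 = -1/2 ≈ -0.50000)
d(v, R) = R + R*v**2 (d(v, R) = v**2*R + R = R*v**2 + R = R + R*v**2)
c = 1/2 (c = (1 - 2)*(-1/2) = -1*(-1/2) = 1/2 ≈ 0.50000)
(c*d(6, 6))*3 = ((6*(1 + 6**2))/2)*3 = ((6*(1 + 36))/2)*3 = ((6*37)/2)*3 = ((1/2)*222)*3 = 111*3 = 333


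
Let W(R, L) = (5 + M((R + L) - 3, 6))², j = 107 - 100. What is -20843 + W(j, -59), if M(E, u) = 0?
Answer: -20818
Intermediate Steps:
j = 7
W(R, L) = 25 (W(R, L) = (5 + 0)² = 5² = 25)
-20843 + W(j, -59) = -20843 + 25 = -20818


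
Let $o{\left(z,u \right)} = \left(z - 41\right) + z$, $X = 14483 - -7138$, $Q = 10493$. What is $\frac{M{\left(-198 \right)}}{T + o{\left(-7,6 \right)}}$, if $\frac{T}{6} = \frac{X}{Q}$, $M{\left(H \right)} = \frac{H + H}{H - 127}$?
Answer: $- \frac{4155228}{145401425} \approx -0.028578$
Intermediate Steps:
$X = 21621$ ($X = 14483 + 7138 = 21621$)
$M{\left(H \right)} = \frac{2 H}{-127 + H}$
$o{\left(z,u \right)} = -41 + 2 z$ ($o{\left(z,u \right)} = \left(-41 + z\right) + z = -41 + 2 z$)
$T = \frac{129726}{10493}$ ($T = 6 \cdot \frac{21621}{10493} = \frac{129726}{10493} \approx 12.363$)
$\frac{M{\left(-198 \right)}}{T + o{\left(-7,6 \right)}} = \frac{2 \left(-198\right) \frac{1}{-127 - 198}}{\frac{129726}{10493} + \left(-41 + 2 \left(-7\right)\right)} = \frac{2 \left(-198\right) \frac{1}{-325}}{\frac{129726}{10493} - 55} = \frac{2 \left(-198\right) \left(- \frac{1}{325}\right)}{\frac{129726}{10493} - 55} = \frac{396}{325 \left(- \frac{447389}{10493}\right)} = \frac{396}{325} \left(- \frac{10493}{447389}\right) = - \frac{4155228}{145401425}$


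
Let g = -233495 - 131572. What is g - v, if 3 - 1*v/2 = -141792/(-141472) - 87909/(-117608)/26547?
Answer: -839844551199934553/2300496510916 ≈ -3.6507e+5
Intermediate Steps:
v = 9191449363181/2300496510916 (v = 6 - 2*(-141792/(-141472) - 87909/(-117608)/26547) = 6 - 2*(-141792*(-1/141472) - 87909*(-1/117608)*(1/26547)) = 6 - 2*(4431/4421 + (87909/117608)*(1/26547)) = 6 - 2*(4431/4421 + 29303/1040713192) = 6 - 2*4611529702315/4600993021832 = 6 - 4611529702315/2300496510916 = 9191449363181/2300496510916 ≈ 3.9954)
g = -365067
g - v = -365067 - 1*9191449363181/2300496510916 = -365067 - 9191449363181/2300496510916 = -839844551199934553/2300496510916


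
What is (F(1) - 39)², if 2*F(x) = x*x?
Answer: 5929/4 ≈ 1482.3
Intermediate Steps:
F(x) = x²/2 (F(x) = (x*x)/2 = x²/2)
(F(1) - 39)² = ((½)*1² - 39)² = ((½)*1 - 39)² = (½ - 39)² = (-77/2)² = 5929/4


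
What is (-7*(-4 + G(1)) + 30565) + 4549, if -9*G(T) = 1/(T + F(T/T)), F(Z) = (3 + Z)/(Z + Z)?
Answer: 948841/27 ≈ 35142.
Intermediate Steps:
F(Z) = (3 + Z)/(2*Z) (F(Z) = (3 + Z)/((2*Z)) = (3 + Z)*(1/(2*Z)) = (3 + Z)/(2*Z))
G(T) = -1/(9*(2 + T)) (G(T) = -1/(9*(T + (3 + T/T)/(2*((T/T))))) = -1/(9*(T + (½)*(3 + 1)/1)) = -1/(9*(T + (½)*1*4)) = -1/(9*(T + 2)) = -1/(9*(2 + T)))
(-7*(-4 + G(1)) + 30565) + 4549 = (-7*(-4 - 1/(18 + 9*1)) + 30565) + 4549 = (-7*(-4 - 1/(18 + 9)) + 30565) + 4549 = (-7*(-4 - 1/27) + 30565) + 4549 = (-7*(-109)/27 + 30565) + 4549 = (-7*(-109/27) + 30565) + 4549 = (763/27 + 30565) + 4549 = 826018/27 + 4549 = 948841/27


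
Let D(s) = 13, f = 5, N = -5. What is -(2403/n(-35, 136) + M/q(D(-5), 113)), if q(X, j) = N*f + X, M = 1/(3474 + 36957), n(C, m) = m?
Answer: -291467045/16495848 ≈ -17.669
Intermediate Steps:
M = 1/40431 ≈ 2.4733e-5
q(X, j) = -25 + X (q(X, j) = -5*5 + X = -25 + X)
-(2403/n(-35, 136) + M/q(D(-5), 113)) = -(2403/136 + 1/(40431*(-25 + 13))) = -(2403*(1/136) + (1/40431)/(-12)) = -(2403/136 + (1/40431)*(-1/12)) = -(2403/136 - 1/485172) = -1*291467045/16495848 = -291467045/16495848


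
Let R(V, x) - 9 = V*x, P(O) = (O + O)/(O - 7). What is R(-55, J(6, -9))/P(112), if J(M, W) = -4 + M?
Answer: -1515/32 ≈ -47.344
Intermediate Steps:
P(O) = 2*O/(-7 + O) (P(O) = (2*O)/(-7 + O) = 2*O/(-7 + O))
R(V, x) = 9 + V*x
R(-55, J(6, -9))/P(112) = (9 - 55*(-4 + 6))/((2*112/(-7 + 112))) = (9 - 55*2)/((2*112/105)) = (9 - 110)/((2*112*(1/105))) = -101/32/15 = -101*15/32 = -1515/32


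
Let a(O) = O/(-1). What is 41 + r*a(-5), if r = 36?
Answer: 221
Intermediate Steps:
a(O) = -O (a(O) = O*(-1) = -O)
41 + r*a(-5) = 41 + 36*(-1*(-5)) = 41 + 36*5 = 41 + 180 = 221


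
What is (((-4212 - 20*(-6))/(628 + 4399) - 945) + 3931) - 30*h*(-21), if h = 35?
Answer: 11441080/457 ≈ 25035.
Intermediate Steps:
(((-4212 - 20*(-6))/(628 + 4399) - 945) + 3931) - 30*h*(-21) = (((-4212 - 20*(-6))/(628 + 4399) - 945) + 3931) - 30*35*(-21) = (((-4212 + 120)/5027 - 945) + 3931) - 1050*(-21) = ((-4092*1/5027 - 945) + 3931) + 22050 = ((-372/457 - 945) + 3931) + 22050 = (-432237/457 + 3931) + 22050 = 1364230/457 + 22050 = 11441080/457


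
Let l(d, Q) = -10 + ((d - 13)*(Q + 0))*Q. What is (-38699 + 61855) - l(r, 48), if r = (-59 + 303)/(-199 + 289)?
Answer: 234358/5 ≈ 46872.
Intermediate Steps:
r = 122/45 (r = 244/90 = 244*(1/90) = 122/45 ≈ 2.7111)
l(d, Q) = -10 + Q²*(-13 + d) (l(d, Q) = -10 + ((-13 + d)*Q)*Q = -10 + (Q*(-13 + d))*Q = -10 + Q²*(-13 + d))
(-38699 + 61855) - l(r, 48) = (-38699 + 61855) - (-10 - 13*48² + (122/45)*48²) = 23156 - (-10 - 13*2304 + (122/45)*2304) = 23156 - (-10 - 29952 + 31232/5) = 23156 - 1*(-118578/5) = 23156 + 118578/5 = 234358/5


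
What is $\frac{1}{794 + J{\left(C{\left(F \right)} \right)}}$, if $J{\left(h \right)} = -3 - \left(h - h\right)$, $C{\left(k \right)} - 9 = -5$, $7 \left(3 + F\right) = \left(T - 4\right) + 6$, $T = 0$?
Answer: $\frac{1}{791} \approx 0.0012642$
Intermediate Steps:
$F = - \frac{19}{7}$ ($F = -3 + \frac{\left(0 - 4\right) + 6}{7} = -3 + \frac{-4 + 6}{7} = -3 + \frac{1}{7} \cdot 2 = -3 + \frac{2}{7} = - \frac{19}{7} \approx -2.7143$)
$C{\left(k \right)} = 4$ ($C{\left(k \right)} = 9 - 5 = 4$)
$J{\left(h \right)} = -3$ ($J{\left(h \right)} = -3 - 0 = -3 + 0 = -3$)
$\frac{1}{794 + J{\left(C{\left(F \right)} \right)}} = \frac{1}{794 - 3} = \frac{1}{791}$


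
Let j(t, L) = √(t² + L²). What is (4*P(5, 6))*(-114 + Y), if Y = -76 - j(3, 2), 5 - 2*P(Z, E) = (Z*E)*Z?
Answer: 55100 + 290*√13 ≈ 56146.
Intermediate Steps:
j(t, L) = √(L² + t²)
P(Z, E) = 5/2 - E*Z²/2 (P(Z, E) = 5/2 - Z*E*Z/2 = 5/2 - E*Z*Z/2 = 5/2 - E*Z²/2)
Y = -76 - √13 (Y = -76 - √(2² + 3²) = -76 - √(4 + 9) = -76 - √13 ≈ -79.606)
(4*P(5, 6))*(-114 + Y) = (4*(5/2 - ½*6*5²))*(-114 + (-76 - √13)) = (4*(5/2 - ½*6*25))*(-190 - √13) = (4*(5/2 - 75))*(-190 - √13) = (4*(-145/2))*(-190 - √13) = -290*(-190 - √13) = 55100 + 290*√13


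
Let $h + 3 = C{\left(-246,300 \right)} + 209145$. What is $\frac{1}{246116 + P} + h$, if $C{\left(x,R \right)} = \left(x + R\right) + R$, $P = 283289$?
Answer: $\frac{110908229881}{529405} \approx 2.095 \cdot 10^{5}$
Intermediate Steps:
$C{\left(x,R \right)} = x + 2 R$ ($C{\left(x,R \right)} = \left(R + x\right) + R = x + 2 R$)
$h = 209496$ ($h = -3 + \left(\left(-246 + 2 \cdot 300\right) + 209145\right) = -3 + \left(\left(-246 + 600\right) + 209145\right) = -3 + \left(354 + 209145\right) = -3 + 209499 = 209496$)
$\frac{1}{246116 + P} + h = \frac{1}{246116 + 283289} + 209496 = \frac{1}{529405} + 209496 = \frac{110908229881}{529405}$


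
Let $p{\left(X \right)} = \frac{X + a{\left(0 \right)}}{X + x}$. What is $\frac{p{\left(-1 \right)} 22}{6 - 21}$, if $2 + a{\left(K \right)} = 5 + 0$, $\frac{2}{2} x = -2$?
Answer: $\frac{44}{45} \approx 0.97778$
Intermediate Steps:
$x = -2$
$a{\left(K \right)} = 3$ ($a{\left(K \right)} = -2 + \left(5 + 0\right) = -2 + 5 = 3$)
$p{\left(X \right)} = \frac{3 + X}{-2 + X}$ ($p{\left(X \right)} = \frac{X + 3}{X - 2} = \frac{3 + X}{-2 + X}$)
$\frac{p{\left(-1 \right)} 22}{6 - 21} = \frac{\frac{3 - 1}{-2 - 1} \cdot 22}{6 - 21} = \frac{\frac{1}{-3} \cdot 2 \cdot 22}{-15} = \left(- \frac{1}{3}\right) 2 \cdot 22 \left(- \frac{1}{15}\right) = \left(- \frac{2}{3}\right) 22 \left(- \frac{1}{15}\right) = \left(- \frac{44}{3}\right) \left(- \frac{1}{15}\right) = \frac{44}{45}$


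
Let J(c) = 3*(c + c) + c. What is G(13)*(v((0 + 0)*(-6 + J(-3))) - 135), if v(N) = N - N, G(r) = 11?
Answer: -1485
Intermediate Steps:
J(c) = 7*c (J(c) = 3*(2*c) + c = 6*c + c = 7*c)
v(N) = 0
G(13)*(v((0 + 0)*(-6 + J(-3))) - 135) = 11*(0 - 135) = 11*(-135) = -1485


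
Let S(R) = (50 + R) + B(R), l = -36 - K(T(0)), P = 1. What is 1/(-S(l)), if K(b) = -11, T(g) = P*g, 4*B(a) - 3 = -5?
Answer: -2/49 ≈ -0.040816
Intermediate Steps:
B(a) = -½ (B(a) = ¾ + (¼)*(-5) = ¾ - 5/4 = -½)
T(g) = g (T(g) = 1*g = g)
l = -25 (l = -36 - 1*(-11) = -36 + 11 = -25)
S(R) = 99/2 + R (S(R) = (50 + R) - ½ = 99/2 + R)
1/(-S(l)) = 1/(-(99/2 - 25)) = 1/(-1*49/2) = 1/(-49/2) = -2/49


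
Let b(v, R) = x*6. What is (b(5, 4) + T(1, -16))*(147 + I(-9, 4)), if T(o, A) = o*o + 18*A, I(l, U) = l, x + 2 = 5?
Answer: -37122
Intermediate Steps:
x = 3 (x = -2 + 5 = 3)
b(v, R) = 18 (b(v, R) = 3*6 = 18)
T(o, A) = o² + 18*A
(b(5, 4) + T(1, -16))*(147 + I(-9, 4)) = (18 + (1² + 18*(-16)))*(147 - 9) = (18 + (1 - 288))*138 = (18 - 287)*138 = -269*138 = -37122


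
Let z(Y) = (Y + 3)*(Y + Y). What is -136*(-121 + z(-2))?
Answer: 17000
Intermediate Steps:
z(Y) = 2*Y*(3 + Y) (z(Y) = (3 + Y)*(2*Y) = 2*Y*(3 + Y))
-136*(-121 + z(-2)) = -136*(-121 + 2*(-2)*(3 - 2)) = -136*(-121 + 2*(-2)*1) = -136*(-121 - 4) = -136*(-125) = 17000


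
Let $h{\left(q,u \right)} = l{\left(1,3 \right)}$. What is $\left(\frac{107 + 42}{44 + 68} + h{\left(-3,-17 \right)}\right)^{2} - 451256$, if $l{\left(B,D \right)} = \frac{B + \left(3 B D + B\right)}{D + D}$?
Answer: $- \frac{50943867407}{112896} \approx -4.5125 \cdot 10^{5}$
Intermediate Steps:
$l{\left(B,D \right)} = \frac{2 B + 3 B D}{2 D}$ ($l{\left(B,D \right)} = \frac{B + \left(3 B D + B\right)}{2 D} = \left(B + \left(B + 3 B D\right)\right) \frac{1}{2 D} = \left(2 B + 3 B D\right) \frac{1}{2 D} = \frac{2 B + 3 B D}{2 D}$)
$h{\left(q,u \right)} = \frac{11}{6}$ ($h{\left(q,u \right)} = \frac{3}{2} \cdot 1 + 1 \cdot \frac{1}{3} = \frac{3}{2} + 1 \cdot \frac{1}{3} = \frac{3}{2} + \frac{1}{3} = \frac{11}{6}$)
$\left(\frac{107 + 42}{44 + 68} + h{\left(-3,-17 \right)}\right)^{2} - 451256 = \left(\frac{107 + 42}{44 + 68} + \frac{11}{6}\right)^{2} - 451256 = \left(\frac{149}{112} + \frac{11}{6}\right)^{2} - 451256 = \left(\frac{1063}{336}\right)^{2} - 451256 = \frac{1129969}{112896} - 451256 = - \frac{50943867407}{112896}$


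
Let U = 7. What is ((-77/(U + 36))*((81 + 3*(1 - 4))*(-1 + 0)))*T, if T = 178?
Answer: 986832/43 ≈ 22950.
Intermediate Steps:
((-77/(U + 36))*((81 + 3*(1 - 4))*(-1 + 0)))*T = ((-77/(7 + 36))*((81 + 3*(1 - 4))*(-1 + 0)))*178 = ((-77/43)*((81 + 3*(-3))*(-1)))*178 = ((-77*1/43)*((81 - 9)*(-1)))*178 = -5544*(-1)/43*178 = -77/43*(-72)*178 = (5544/43)*178 = 986832/43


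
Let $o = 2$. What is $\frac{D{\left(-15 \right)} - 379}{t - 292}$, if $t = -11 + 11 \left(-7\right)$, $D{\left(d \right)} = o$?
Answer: $\frac{377}{380} \approx 0.99211$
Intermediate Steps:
$D{\left(d \right)} = 2$
$t = -88$ ($t = -11 - 77 = -88$)
$\frac{D{\left(-15 \right)} - 379}{t - 292} = \frac{2 - 379}{-88 - 292} = - \frac{377}{-380} = \left(-377\right) \left(- \frac{1}{380}\right) = \frac{377}{380}$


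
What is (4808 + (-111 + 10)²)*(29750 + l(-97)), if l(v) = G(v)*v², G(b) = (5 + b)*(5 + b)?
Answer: 1195729897734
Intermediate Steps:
G(b) = (5 + b)²
l(v) = v²*(5 + v)² (l(v) = (5 + v)²*v² = v²*(5 + v)²)
(4808 + (-111 + 10)²)*(29750 + l(-97)) = (4808 + (-111 + 10)²)*(29750 + (-97)²*(5 - 97)²) = (4808 + (-101)²)*(29750 + 9409*(-92)²) = (4808 + 10201)*(29750 + 9409*8464) = 15009*(29750 + 79637776) = 15009*79667526 = 1195729897734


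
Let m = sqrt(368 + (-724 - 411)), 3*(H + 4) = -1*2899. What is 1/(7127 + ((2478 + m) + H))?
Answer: 77712/671024119 - 9*I*sqrt(767)/671024119 ≈ 0.00011581 - 3.7145e-7*I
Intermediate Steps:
H = -2911/3 (H = -4 + (-1*2899)/3 = -4 + (1/3)*(-2899) = -4 - 2899/3 = -2911/3 ≈ -970.33)
m = I*sqrt(767) (m = sqrt(368 - 1135) = sqrt(-767) = I*sqrt(767) ≈ 27.695*I)
1/(7127 + ((2478 + m) + H)) = 1/(7127 + ((2478 + I*sqrt(767)) - 2911/3)) = 1/(7127 + (4523/3 + I*sqrt(767))) = 1/(25904/3 + I*sqrt(767))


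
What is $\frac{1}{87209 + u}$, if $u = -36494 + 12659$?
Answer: $\frac{1}{63374} \approx 1.5779 \cdot 10^{-5}$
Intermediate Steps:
$u = -23835$
$\frac{1}{87209 + u} = \frac{1}{87209 - 23835} = \frac{1}{63374}$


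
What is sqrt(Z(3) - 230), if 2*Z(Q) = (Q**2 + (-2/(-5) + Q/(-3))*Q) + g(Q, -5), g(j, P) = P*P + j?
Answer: 3*I*sqrt(590)/5 ≈ 14.574*I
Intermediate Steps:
g(j, P) = j + P**2 (g(j, P) = P**2 + j = j + P**2)
Z(Q) = 25/2 + Q/2 + Q**2/2 + Q*(2/5 - Q/3)/2 (Z(Q) = ((Q**2 + (-2/(-5) + Q/(-3))*Q) + (Q + (-5)**2))/2 = ((Q**2 + (-2*(-1/5) + Q*(-1/3))*Q) + (Q + 25))/2 = ((Q**2 + (2/5 - Q/3)*Q) + (25 + Q))/2 = ((Q**2 + Q*(2/5 - Q/3)) + (25 + Q))/2 = (25 + Q + Q**2 + Q*(2/5 - Q/3))/2 = 25/2 + Q/2 + Q**2/2 + Q*(2/5 - Q/3)/2)
sqrt(Z(3) - 230) = sqrt((25/2 + (1/3)*3**2 + (7/10)*3) - 230) = sqrt((25/2 + (1/3)*9 + 21/10) - 230) = sqrt((25/2 + 3 + 21/10) - 230) = sqrt(88/5 - 230) = sqrt(-1062/5) = 3*I*sqrt(590)/5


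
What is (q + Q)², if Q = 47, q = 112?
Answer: 25281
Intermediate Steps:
(q + Q)² = (112 + 47)² = 159² = 25281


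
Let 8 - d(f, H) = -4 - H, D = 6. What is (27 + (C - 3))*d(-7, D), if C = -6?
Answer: 324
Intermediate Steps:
d(f, H) = 12 + H (d(f, H) = 8 - (-4 - H) = 8 + (4 + H) = 12 + H)
(27 + (C - 3))*d(-7, D) = (27 + (-6 - 3))*(12 + 6) = (27 - 9)*18 = 18*18 = 324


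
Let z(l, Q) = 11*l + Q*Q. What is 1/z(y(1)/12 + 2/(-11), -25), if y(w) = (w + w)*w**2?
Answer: 6/3749 ≈ 0.0016004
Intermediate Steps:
y(w) = 2*w**3 (y(w) = (2*w)*w**2 = 2*w**3)
z(l, Q) = Q**2 + 11*l (z(l, Q) = 11*l + Q**2 = Q**2 + 11*l)
1/z(y(1)/12 + 2/(-11), -25) = 1/((-25)**2 + 11*((2*1**3)/12 + 2/(-11))) = 1/(625 + 11*((2*1)*(1/12) + 2*(-1/11))) = 1/(625 + 11*(2*(1/12) - 2/11)) = 1/(625 + 11*(1/6 - 2/11)) = 1/(625 + 11*(-1/66)) = 1/(625 - 1/6) = 1/(3749/6) = 6/3749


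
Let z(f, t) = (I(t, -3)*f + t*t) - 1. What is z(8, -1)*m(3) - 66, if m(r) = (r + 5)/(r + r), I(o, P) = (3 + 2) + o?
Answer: -70/3 ≈ -23.333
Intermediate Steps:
I(o, P) = 5 + o
m(r) = (5 + r)/(2*r) (m(r) = (5 + r)/((2*r)) = (5 + r)*(1/(2*r)) = (5 + r)/(2*r))
z(f, t) = -1 + t² + f*(5 + t) (z(f, t) = ((5 + t)*f + t*t) - 1 = (f*(5 + t) + t²) - 1 = (t² + f*(5 + t)) - 1 = -1 + t² + f*(5 + t))
z(8, -1)*m(3) - 66 = (-1 + (-1)² + 8*(5 - 1))*((½)*(5 + 3)/3) - 66 = (-1 + 1 + 8*4)*((½)*(⅓)*8) - 66 = (-1 + 1 + 32)*(4/3) - 66 = 32*(4/3) - 66 = 128/3 - 66 = -70/3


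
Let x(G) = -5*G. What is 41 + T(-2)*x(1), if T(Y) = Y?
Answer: 51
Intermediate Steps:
41 + T(-2)*x(1) = 41 - (-10) = 41 - 2*(-5) = 41 + 10 = 51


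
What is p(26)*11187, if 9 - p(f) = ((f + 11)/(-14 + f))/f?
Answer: 10333059/104 ≈ 99356.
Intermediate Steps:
p(f) = 9 - (11 + f)/(f*(-14 + f)) (p(f) = 9 - (f + 11)/(-14 + f)/f = 9 - (11 + f)/(-14 + f)/f = 9 - (11 + f)/(f*(-14 + f)))
p(26)*11187 = ((-11 - 127*26 + 9*26²)/(26*(-14 + 26)))*11187 = ((1/26)*(-11 - 3302 + 9*676)/12)*11187 = ((1/26)*(1/12)*(-11 - 3302 + 6084))*11187 = ((1/26)*(1/12)*2771)*11187 = (2771/312)*11187 = 10333059/104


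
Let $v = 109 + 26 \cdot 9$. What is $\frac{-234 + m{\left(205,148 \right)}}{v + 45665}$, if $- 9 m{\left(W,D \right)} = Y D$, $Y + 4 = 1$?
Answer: $- \frac{277}{69012} \approx -0.0040138$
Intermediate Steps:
$v = 343$ ($v = 109 + 234 = 343$)
$Y = -3$ ($Y = -4 + 1 = -3$)
$m{\left(W,D \right)} = \frac{D}{3}$ ($m{\left(W,D \right)} = - \frac{\left(-3\right) D}{9} = \frac{D}{3}$)
$\frac{-234 + m{\left(205,148 \right)}}{v + 45665} = \frac{-234 + \frac{1}{3} \cdot 148}{343 + 45665} = \frac{-234 + \frac{148}{3}}{46008} = \left(- \frac{554}{3}\right) \frac{1}{46008} = - \frac{277}{69012}$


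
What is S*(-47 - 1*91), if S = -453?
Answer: 62514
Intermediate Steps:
S*(-47 - 1*91) = -453*(-47 - 1*91) = -453*(-47 - 91) = -453*(-138) = 62514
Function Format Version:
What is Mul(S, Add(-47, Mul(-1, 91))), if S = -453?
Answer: 62514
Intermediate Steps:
Mul(S, Add(-47, Mul(-1, 91))) = Mul(-453, Add(-47, Mul(-1, 91))) = Mul(-453, Add(-47, -91)) = Mul(-453, -138) = 62514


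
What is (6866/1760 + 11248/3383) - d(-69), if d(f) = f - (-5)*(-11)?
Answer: 390665039/2977040 ≈ 131.23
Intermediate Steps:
d(f) = -55 + f (d(f) = f - 1*55 = f - 55 = -55 + f)
(6866/1760 + 11248/3383) - d(-69) = (6866/1760 + 11248/3383) - (-55 - 69) = (6866*(1/1760) + 11248*(1/3383)) - 1*(-124) = (3433/880 + 11248/3383) + 124 = 21512079/2977040 + 124 = 390665039/2977040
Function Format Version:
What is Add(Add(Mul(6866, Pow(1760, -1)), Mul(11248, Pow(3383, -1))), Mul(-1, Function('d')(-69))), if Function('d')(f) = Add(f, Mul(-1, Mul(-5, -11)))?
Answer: Rational(390665039, 2977040) ≈ 131.23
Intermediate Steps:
Function('d')(f) = Add(-55, f) (Function('d')(f) = Add(f, Mul(-1, 55)) = Add(f, -55) = Add(-55, f))
Add(Add(Mul(6866, Pow(1760, -1)), Mul(11248, Pow(3383, -1))), Mul(-1, Function('d')(-69))) = Add(Add(Mul(6866, Pow(1760, -1)), Mul(11248, Pow(3383, -1))), Mul(-1, Add(-55, -69))) = Add(Add(Mul(6866, Rational(1, 1760)), Mul(11248, Rational(1, 3383))), Mul(-1, -124)) = Add(Add(Rational(3433, 880), Rational(11248, 3383)), 124) = Add(Rational(21512079, 2977040), 124) = Rational(390665039, 2977040)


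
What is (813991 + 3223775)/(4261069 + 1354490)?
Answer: 1345922/1871853 ≈ 0.71903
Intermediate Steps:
(813991 + 3223775)/(4261069 + 1354490) = 4037766/5615559 = 4037766*(1/5615559) = 1345922/1871853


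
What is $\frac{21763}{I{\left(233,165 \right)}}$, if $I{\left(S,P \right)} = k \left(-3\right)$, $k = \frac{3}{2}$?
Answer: $- \frac{43526}{9} \approx -4836.2$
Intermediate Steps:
$k = \frac{3}{2}$ ($k = 3 \cdot \frac{1}{2} = \frac{3}{2} \approx 1.5$)
$I{\left(S,P \right)} = - \frac{9}{2}$ ($I{\left(S,P \right)} = \frac{3}{2} \left(-3\right) = - \frac{9}{2}$)
$\frac{21763}{I{\left(233,165 \right)}} = \frac{21763}{- \frac{9}{2}} = 21763 \left(- \frac{2}{9}\right) = - \frac{43526}{9}$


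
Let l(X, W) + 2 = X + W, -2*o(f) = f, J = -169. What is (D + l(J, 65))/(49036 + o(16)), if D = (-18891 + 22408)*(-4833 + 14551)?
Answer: 8544525/12257 ≈ 697.11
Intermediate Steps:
o(f) = -f/2
l(X, W) = -2 + W + X (l(X, W) = -2 + (X + W) = -2 + (W + X) = -2 + W + X)
D = 34178206 (D = 3517*9718 = 34178206)
(D + l(J, 65))/(49036 + o(16)) = (34178206 + (-2 + 65 - 169))/(49036 - ½*16) = (34178206 - 106)/(49036 - 8) = 34178100/49028 = 34178100*(1/49028) = 8544525/12257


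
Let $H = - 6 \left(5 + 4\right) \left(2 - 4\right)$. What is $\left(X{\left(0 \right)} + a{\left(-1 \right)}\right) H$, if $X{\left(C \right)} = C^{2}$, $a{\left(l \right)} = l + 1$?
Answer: $0$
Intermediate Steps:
$a{\left(l \right)} = 1 + l$
$H = 108$ ($H = - 6 \cdot 9 \left(-2\right) = \left(-6\right) \left(-18\right) = 108$)
$\left(X{\left(0 \right)} + a{\left(-1 \right)}\right) H = \left(0^{2} + \left(1 - 1\right)\right) 108 = \left(0 + 0\right) 108 = 0 \cdot 108 = 0$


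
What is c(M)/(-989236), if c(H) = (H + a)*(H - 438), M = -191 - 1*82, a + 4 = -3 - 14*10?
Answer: -74655/247309 ≈ -0.30187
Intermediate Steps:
a = -147 (a = -4 + (-3 - 14*10) = -4 + (-3 - 140) = -4 - 143 = -147)
M = -273 (M = -191 - 82 = -273)
c(H) = (-438 + H)*(-147 + H) (c(H) = (H - 147)*(H - 438) = (-147 + H)*(-438 + H) = (-438 + H)*(-147 + H))
c(M)/(-989236) = (64386 + (-273)² - 585*(-273))/(-989236) = (64386 + 74529 + 159705)*(-1/989236) = 298620*(-1/989236) = -74655/247309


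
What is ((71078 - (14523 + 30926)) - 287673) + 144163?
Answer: -117881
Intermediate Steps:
((71078 - (14523 + 30926)) - 287673) + 144163 = ((71078 - 1*45449) - 287673) + 144163 = ((71078 - 45449) - 287673) + 144163 = (25629 - 287673) + 144163 = -262044 + 144163 = -117881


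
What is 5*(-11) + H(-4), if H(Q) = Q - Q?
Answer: -55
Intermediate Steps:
H(Q) = 0
5*(-11) + H(-4) = 5*(-11) + 0 = -55 + 0 = -55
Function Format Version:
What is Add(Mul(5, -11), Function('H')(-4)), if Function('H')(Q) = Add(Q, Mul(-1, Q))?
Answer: -55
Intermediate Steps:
Function('H')(Q) = 0
Add(Mul(5, -11), Function('H')(-4)) = Add(Mul(5, -11), 0) = Add(-55, 0) = -55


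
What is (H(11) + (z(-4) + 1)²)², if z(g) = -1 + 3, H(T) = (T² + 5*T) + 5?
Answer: 36100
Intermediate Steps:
H(T) = 5 + T² + 5*T
z(g) = 2
(H(11) + (z(-4) + 1)²)² = ((5 + 11² + 5*11) + (2 + 1)²)² = ((5 + 121 + 55) + 3²)² = (181 + 9)² = 190² = 36100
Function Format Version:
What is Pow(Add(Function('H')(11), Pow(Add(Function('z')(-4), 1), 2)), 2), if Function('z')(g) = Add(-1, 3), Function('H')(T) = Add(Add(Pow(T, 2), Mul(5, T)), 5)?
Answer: 36100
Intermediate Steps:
Function('H')(T) = Add(5, Pow(T, 2), Mul(5, T))
Function('z')(g) = 2
Pow(Add(Function('H')(11), Pow(Add(Function('z')(-4), 1), 2)), 2) = Pow(Add(Add(5, Pow(11, 2), Mul(5, 11)), Pow(Add(2, 1), 2)), 2) = Pow(Add(Add(5, 121, 55), Pow(3, 2)), 2) = Pow(Add(181, 9), 2) = Pow(190, 2) = 36100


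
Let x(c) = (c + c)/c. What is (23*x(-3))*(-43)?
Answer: -1978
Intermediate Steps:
x(c) = 2 (x(c) = (2*c)/c = 2)
(23*x(-3))*(-43) = (23*2)*(-43) = 46*(-43) = -1978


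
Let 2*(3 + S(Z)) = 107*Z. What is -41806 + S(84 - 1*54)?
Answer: -40204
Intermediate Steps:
S(Z) = -3 + 107*Z/2 (S(Z) = -3 + (107*Z)/2 = -3 + 107*Z/2)
-41806 + S(84 - 1*54) = -41806 + (-3 + 107*(84 - 1*54)/2) = -41806 + (-3 + 107*(84 - 54)/2) = -41806 + (-3 + (107/2)*30) = -41806 + (-3 + 1605) = -41806 + 1602 = -40204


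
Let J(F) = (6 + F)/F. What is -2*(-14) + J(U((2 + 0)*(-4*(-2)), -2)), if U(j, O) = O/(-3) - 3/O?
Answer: 413/13 ≈ 31.769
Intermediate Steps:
U(j, O) = -3/O - O/3 (U(j, O) = O*(-1/3) - 3/O = -O/3 - 3/O = -3/O - O/3)
J(F) = (6 + F)/F
-2*(-14) + J(U((2 + 0)*(-4*(-2)), -2)) = -2*(-14) + (6 + (-3/(-2) - 1/3*(-2)))/(-3/(-2) - 1/3*(-2)) = 28 + (6 + (-3*(-1/2) + 2/3))/(-3*(-1/2) + 2/3) = 28 + (6 + (3/2 + 2/3))/(3/2 + 2/3) = 28 + (6 + 13/6)/(13/6) = 28 + (6/13)*(49/6) = 28 + 49/13 = 413/13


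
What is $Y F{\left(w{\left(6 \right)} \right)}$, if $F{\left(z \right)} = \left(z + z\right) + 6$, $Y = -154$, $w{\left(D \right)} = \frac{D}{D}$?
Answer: $-1232$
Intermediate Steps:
$w{\left(D \right)} = 1$
$F{\left(z \right)} = 6 + 2 z$ ($F{\left(z \right)} = 2 z + 6 = 6 + 2 z$)
$Y F{\left(w{\left(6 \right)} \right)} = - 154 \left(6 + 2 \cdot 1\right) = - 154 \left(6 + 2\right) = \left(-154\right) 8 = -1232$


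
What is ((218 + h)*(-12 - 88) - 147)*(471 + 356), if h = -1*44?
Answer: -14511369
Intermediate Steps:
h = -44
((218 + h)*(-12 - 88) - 147)*(471 + 356) = ((218 - 44)*(-12 - 88) - 147)*(471 + 356) = (174*(-100) - 147)*827 = (-17400 - 147)*827 = -17547*827 = -14511369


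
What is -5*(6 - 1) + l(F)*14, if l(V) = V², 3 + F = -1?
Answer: 199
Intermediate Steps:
F = -4 (F = -3 - 1 = -4)
-5*(6 - 1) + l(F)*14 = -5*(6 - 1) + (-4)²*14 = -5*5 + 16*14 = -25 + 224 = 199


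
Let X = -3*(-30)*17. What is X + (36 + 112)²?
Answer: 23434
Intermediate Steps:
X = 1530 (X = 90*17 = 1530)
X + (36 + 112)² = 1530 + (36 + 112)² = 1530 + 148² = 1530 + 21904 = 23434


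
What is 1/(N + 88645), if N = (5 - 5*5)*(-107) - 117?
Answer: 1/90668 ≈ 1.1029e-5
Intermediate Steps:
N = 2023 (N = (5 - 25)*(-107) - 117 = -20*(-107) - 117 = 2140 - 117 = 2023)
1/(N + 88645) = 1/(2023 + 88645) = 1/90668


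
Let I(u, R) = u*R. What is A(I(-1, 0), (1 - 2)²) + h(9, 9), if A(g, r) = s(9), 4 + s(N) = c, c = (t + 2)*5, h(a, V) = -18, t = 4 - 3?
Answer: -7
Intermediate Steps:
t = 1
I(u, R) = R*u
c = 15 (c = (1 + 2)*5 = 3*5 = 15)
s(N) = 11 (s(N) = -4 + 15 = 11)
A(g, r) = 11
A(I(-1, 0), (1 - 2)²) + h(9, 9) = 11 - 18 = -7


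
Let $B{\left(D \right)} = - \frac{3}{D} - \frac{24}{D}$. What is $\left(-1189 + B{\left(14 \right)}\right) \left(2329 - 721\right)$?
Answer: $- \frac{13405092}{7} \approx -1.915 \cdot 10^{6}$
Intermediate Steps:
$B{\left(D \right)} = - \frac{27}{D}$
$\left(-1189 + B{\left(14 \right)}\right) \left(2329 - 721\right) = \left(-1189 - \frac{27}{14}\right) \left(2329 - 721\right) = \left(-1189 - \frac{27}{14}\right) 1608 = \left(- \frac{16673}{14}\right) 1608 = - \frac{13405092}{7}$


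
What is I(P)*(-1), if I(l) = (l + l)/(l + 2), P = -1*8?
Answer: -8/3 ≈ -2.6667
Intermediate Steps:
P = -8
I(l) = 2*l/(2 + l) (I(l) = (2*l)/(2 + l) = 2*l/(2 + l))
I(P)*(-1) = (2*(-8)/(2 - 8))*(-1) = (2*(-8)/(-6))*(-1) = (2*(-8)*(-⅙))*(-1) = (8/3)*(-1) = -8/3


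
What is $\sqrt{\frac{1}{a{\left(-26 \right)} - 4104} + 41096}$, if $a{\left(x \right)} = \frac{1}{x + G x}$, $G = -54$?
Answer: $\frac{\sqrt{1314354559063187658}}{5655311} \approx 202.72$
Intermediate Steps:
$a{\left(x \right)} = - \frac{1}{53 x}$ ($a{\left(x \right)} = \frac{1}{x - 54 x} = \frac{1}{\left(-53\right) x} = - \frac{1}{53 x}$)
$\sqrt{\frac{1}{a{\left(-26 \right)} - 4104} + 41096} = \sqrt{\frac{1}{- \frac{1}{53 \left(-26\right)} - 4104} + 41096} = \sqrt{\frac{1}{\left(- \frac{1}{53}\right) \left(- \frac{1}{26}\right) - 4104} + 41096} = \sqrt{\frac{1}{\frac{1}{1378} - 4104} + 41096} = \sqrt{\frac{1}{- \frac{5655311}{1378}} + 41096} = \sqrt{- \frac{1378}{5655311} + 41096} = \sqrt{\frac{232410659478}{5655311}} = \frac{\sqrt{1314354559063187658}}{5655311}$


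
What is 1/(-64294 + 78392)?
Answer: 1/14098 ≈ 7.0932e-5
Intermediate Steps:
1/(-64294 + 78392) = 1/14098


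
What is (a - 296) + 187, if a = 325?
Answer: 216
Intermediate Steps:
(a - 296) + 187 = (325 - 296) + 187 = 29 + 187 = 216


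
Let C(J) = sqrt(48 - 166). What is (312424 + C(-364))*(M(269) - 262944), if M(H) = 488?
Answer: -81997553344 - 262456*I*sqrt(118) ≈ -8.1998e+10 - 2.851e+6*I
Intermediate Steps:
C(J) = I*sqrt(118) (C(J) = sqrt(-118) = I*sqrt(118))
(312424 + C(-364))*(M(269) - 262944) = (312424 + I*sqrt(118))*(488 - 262944) = (312424 + I*sqrt(118))*(-262456) = -81997553344 - 262456*I*sqrt(118)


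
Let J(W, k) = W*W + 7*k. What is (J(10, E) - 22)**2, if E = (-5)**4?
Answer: 19829209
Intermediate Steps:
E = 625
J(W, k) = W**2 + 7*k
(J(10, E) - 22)**2 = ((10**2 + 7*625) - 22)**2 = ((100 + 4375) - 22)**2 = (4475 - 22)**2 = 4453**2 = 19829209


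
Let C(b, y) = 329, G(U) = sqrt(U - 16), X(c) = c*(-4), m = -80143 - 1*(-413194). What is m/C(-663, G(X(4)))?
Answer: 333051/329 ≈ 1012.3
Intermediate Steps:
m = 333051 (m = -80143 + 413194 = 333051)
X(c) = -4*c
G(U) = sqrt(-16 + U)
m/C(-663, G(X(4))) = 333051/329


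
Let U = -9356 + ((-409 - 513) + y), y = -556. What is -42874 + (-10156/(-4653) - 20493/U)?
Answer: -2161098766115/50410602 ≈ -42870.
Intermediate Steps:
U = -10834 (U = -9356 + ((-409 - 513) - 556) = -9356 + (-922 - 556) = -9356 - 1478 = -10834)
-42874 + (-10156/(-4653) - 20493/U) = -42874 + (-10156/(-4653) - 20493/(-10834)) = -42874 + (-10156*(-1/4653) - 20493*(-1/10834)) = -42874 + (10156/4653 + 20493/10834) = -42874 + 205384033/50410602 = -2161098766115/50410602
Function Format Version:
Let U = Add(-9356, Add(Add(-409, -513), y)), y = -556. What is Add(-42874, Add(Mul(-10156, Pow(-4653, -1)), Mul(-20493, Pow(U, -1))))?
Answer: Rational(-2161098766115, 50410602) ≈ -42870.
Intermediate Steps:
U = -10834 (U = Add(-9356, Add(Add(-409, -513), -556)) = Add(-9356, Add(-922, -556)) = Add(-9356, -1478) = -10834)
Add(-42874, Add(Mul(-10156, Pow(-4653, -1)), Mul(-20493, Pow(U, -1)))) = Add(-42874, Add(Mul(-10156, Pow(-4653, -1)), Mul(-20493, Pow(-10834, -1)))) = Add(-42874, Add(Mul(-10156, Rational(-1, 4653)), Mul(-20493, Rational(-1, 10834)))) = Add(-42874, Add(Rational(10156, 4653), Rational(20493, 10834))) = Add(-42874, Rational(205384033, 50410602)) = Rational(-2161098766115, 50410602)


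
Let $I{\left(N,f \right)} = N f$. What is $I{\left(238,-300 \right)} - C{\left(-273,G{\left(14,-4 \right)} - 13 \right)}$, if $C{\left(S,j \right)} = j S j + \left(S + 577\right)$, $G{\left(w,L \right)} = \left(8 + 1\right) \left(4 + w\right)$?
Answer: $5989169$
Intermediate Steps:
$G{\left(w,L \right)} = 36 + 9 w$ ($G{\left(w,L \right)} = 9 \left(4 + w\right) = 36 + 9 w$)
$C{\left(S,j \right)} = 577 + S + S j^{2}$ ($C{\left(S,j \right)} = S j j + \left(577 + S\right) = S j^{2} + \left(577 + S\right) = 577 + S + S j^{2}$)
$I{\left(238,-300 \right)} - C{\left(-273,G{\left(14,-4 \right)} - 13 \right)} = 238 \left(-300\right) - \left(577 - 273 - 273 \left(\left(36 + 9 \cdot 14\right) - 13\right)^{2}\right) = -71400 - \left(577 - 273 - 273 \left(\left(36 + 126\right) - 13\right)^{2}\right) = -71400 - \left(577 - 273 - 273 \left(162 - 13\right)^{2}\right) = -71400 - \left(577 - 273 - 273 \cdot 149^{2}\right) = -71400 - \left(577 - 273 - 6060873\right) = -71400 - -6060569 = -71400 + 6060569 = 5989169$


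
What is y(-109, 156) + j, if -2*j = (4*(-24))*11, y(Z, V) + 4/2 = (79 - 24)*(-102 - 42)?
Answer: -7394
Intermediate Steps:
y(Z, V) = -7922 (y(Z, V) = -2 + (79 - 24)*(-102 - 42) = -2 + 55*(-144) = -2 - 7920 = -7922)
j = 528 (j = -4*(-24)*11/2 = -(-48)*11 = -½*(-1056) = 528)
y(-109, 156) + j = -7922 + 528 = -7394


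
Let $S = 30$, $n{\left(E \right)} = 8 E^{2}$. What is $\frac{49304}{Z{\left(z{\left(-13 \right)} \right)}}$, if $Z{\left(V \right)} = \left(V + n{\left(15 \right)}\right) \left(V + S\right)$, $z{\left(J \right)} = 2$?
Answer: $\frac{6163}{7208} \approx 0.85502$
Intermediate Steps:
$Z{\left(V \right)} = \left(30 + V\right) \left(1800 + V\right)$ ($Z{\left(V \right)} = \left(V + 8 \cdot 15^{2}\right) \left(V + 30\right) = \left(V + 8 \cdot 225\right) \left(30 + V\right) = \left(V + 1800\right) \left(30 + V\right) = \left(1800 + V\right) \left(30 + V\right) = \left(30 + V\right) \left(1800 + V\right)$)
$\frac{49304}{Z{\left(z{\left(-13 \right)} \right)}} = \frac{49304}{54000 + 2^{2} + 1830 \cdot 2} = \frac{49304}{54000 + 4 + 3660} = \frac{49304}{57664} = 49304 \cdot \frac{1}{57664} = \frac{6163}{7208}$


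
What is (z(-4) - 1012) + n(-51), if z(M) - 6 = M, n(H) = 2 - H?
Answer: -957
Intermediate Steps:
z(M) = 6 + M
(z(-4) - 1012) + n(-51) = ((6 - 4) - 1012) + (2 - 1*(-51)) = (2 - 1012) + (2 + 51) = -1010 + 53 = -957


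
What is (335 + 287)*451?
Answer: 280522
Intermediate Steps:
(335 + 287)*451 = 622*451 = 280522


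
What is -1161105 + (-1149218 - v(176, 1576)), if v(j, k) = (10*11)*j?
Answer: -2329683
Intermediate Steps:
v(j, k) = 110*j
-1161105 + (-1149218 - v(176, 1576)) = -1161105 + (-1149218 - 110*176) = -1161105 + (-1149218 - 1*19360) = -1161105 + (-1149218 - 19360) = -1161105 - 1168578 = -2329683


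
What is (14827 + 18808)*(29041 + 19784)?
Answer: 1642228875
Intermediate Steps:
(14827 + 18808)*(29041 + 19784) = 33635*48825 = 1642228875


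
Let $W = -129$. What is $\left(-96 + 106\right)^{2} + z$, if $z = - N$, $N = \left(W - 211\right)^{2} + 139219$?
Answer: $-254719$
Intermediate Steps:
$N = 254819$ ($N = \left(-129 - 211\right)^{2} + 139219 = \left(-340\right)^{2} + 139219 = 115600 + 139219 = 254819$)
$z = -254819$ ($z = \left(-1\right) 254819 = -254819$)
$\left(-96 + 106\right)^{2} + z = \left(-96 + 106\right)^{2} - 254819 = 10^{2} - 254819 = 100 - 254819 = -254719$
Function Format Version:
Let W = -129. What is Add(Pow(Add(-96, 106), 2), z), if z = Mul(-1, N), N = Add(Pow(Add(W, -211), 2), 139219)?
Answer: -254719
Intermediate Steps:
N = 254819 (N = Add(Pow(Add(-129, -211), 2), 139219) = Add(Pow(-340, 2), 139219) = Add(115600, 139219) = 254819)
z = -254819 (z = Mul(-1, 254819) = -254819)
Add(Pow(Add(-96, 106), 2), z) = Add(Pow(Add(-96, 106), 2), -254819) = Add(Pow(10, 2), -254819) = Add(100, -254819) = -254719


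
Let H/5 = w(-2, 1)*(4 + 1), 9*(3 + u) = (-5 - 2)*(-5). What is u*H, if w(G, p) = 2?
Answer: 400/9 ≈ 44.444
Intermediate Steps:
u = 8/9 (u = -3 + ((-5 - 2)*(-5))/9 = -3 + (-7*(-5))/9 = -3 + (⅑)*35 = -3 + 35/9 = 8/9 ≈ 0.88889)
H = 50 (H = 5*(2*(4 + 1)) = 5*(2*5) = 5*10 = 50)
u*H = (8/9)*50 = 400/9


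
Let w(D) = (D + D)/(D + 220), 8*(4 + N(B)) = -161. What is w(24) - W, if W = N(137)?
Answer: 11869/488 ≈ 24.322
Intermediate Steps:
N(B) = -193/8 (N(B) = -4 + (1/8)*(-161) = -4 - 161/8 = -193/8)
w(D) = 2*D/(220 + D) (w(D) = (2*D)/(220 + D) = 2*D/(220 + D))
W = -193/8 ≈ -24.125
w(24) - W = 2*24/(220 + 24) - 1*(-193/8) = 2*24/244 + 193/8 = 2*24*(1/244) + 193/8 = 12/61 + 193/8 = 11869/488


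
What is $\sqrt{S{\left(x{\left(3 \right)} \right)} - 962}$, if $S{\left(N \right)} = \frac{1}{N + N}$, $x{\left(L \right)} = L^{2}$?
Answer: $\frac{i \sqrt{34630}}{6} \approx 31.015 i$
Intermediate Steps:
$S{\left(N \right)} = \frac{1}{2 N}$
$\sqrt{S{\left(x{\left(3 \right)} \right)} - 962} = \sqrt{\frac{1}{2 \cdot 3^{2}} - 962} = \sqrt{\frac{1}{2 \cdot 9} + \left(-16457 + 15495\right)} = \sqrt{\frac{1}{2} \cdot \frac{1}{9} - 962} = \sqrt{\frac{1}{18} - 962} = \sqrt{- \frac{17315}{18}} = \frac{i \sqrt{34630}}{6}$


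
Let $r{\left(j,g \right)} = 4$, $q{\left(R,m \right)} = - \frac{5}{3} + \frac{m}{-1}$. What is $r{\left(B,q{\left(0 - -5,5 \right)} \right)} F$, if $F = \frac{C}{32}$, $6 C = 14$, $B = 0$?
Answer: $\frac{7}{24} \approx 0.29167$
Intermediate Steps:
$C = \frac{7}{3}$ ($C = \frac{1}{6} \cdot 14 = \frac{7}{3} \approx 2.3333$)
$q{\left(R,m \right)} = - \frac{5}{3} - m$ ($q{\left(R,m \right)} = \left(-5\right) \frac{1}{3} + m \left(-1\right) = - \frac{5}{3} - m$)
$F = \frac{7}{96}$ ($F = \frac{7}{3 \cdot 32} = \frac{7}{3} \cdot \frac{1}{32} = \frac{7}{96} \approx 0.072917$)
$r{\left(B,q{\left(0 - -5,5 \right)} \right)} F = 4 \cdot \frac{7}{96} = \frac{7}{24}$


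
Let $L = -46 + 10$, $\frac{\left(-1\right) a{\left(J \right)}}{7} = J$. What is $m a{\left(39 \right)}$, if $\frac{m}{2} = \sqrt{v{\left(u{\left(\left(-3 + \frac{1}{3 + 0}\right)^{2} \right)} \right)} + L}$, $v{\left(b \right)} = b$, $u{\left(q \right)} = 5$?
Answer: $- 546 i \sqrt{31} \approx - 3040.0 i$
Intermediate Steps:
$a{\left(J \right)} = - 7 J$
$L = -36$
$m = 2 i \sqrt{31}$ ($m = 2 \sqrt{5 - 36} = 2 \sqrt{-31} = 2 i \sqrt{31} \approx 11.136 i$)
$m a{\left(39 \right)} = 2 i \sqrt{31} \left(\left(-7\right) 39\right) = 2 i \sqrt{31} \left(-273\right) = - 546 i \sqrt{31}$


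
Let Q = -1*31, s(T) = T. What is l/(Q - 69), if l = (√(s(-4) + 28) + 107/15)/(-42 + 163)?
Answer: -107/181500 - √6/6050 ≈ -0.00099441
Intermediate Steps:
Q = -31
l = 107/1815 + 2*√6/121 (l = (√(-4 + 28) + 107/15)/(-42 + 163) = (√24 + 107*(1/15))/121 = (2*√6 + 107/15)*(1/121) = (107/15 + 2*√6)*(1/121) = 107/1815 + 2*√6/121 ≈ 0.099441)
l/(Q - 69) = (107/1815 + 2*√6/121)/(-31 - 69) = (107/1815 + 2*√6/121)/(-100) = (107/1815 + 2*√6/121)*(-1/100) = -107/181500 - √6/6050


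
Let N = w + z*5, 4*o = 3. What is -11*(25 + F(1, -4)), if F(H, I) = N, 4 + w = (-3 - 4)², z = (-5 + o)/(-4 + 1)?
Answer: -10175/12 ≈ -847.92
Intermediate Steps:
o = ¾ (o = (¼)*3 = ¾ ≈ 0.75000)
z = 17/12 (z = (-5 + ¾)/(-4 + 1) = -17/4/(-3) = -17/4*(-⅓) = 17/12 ≈ 1.4167)
w = 45 (w = -4 + (-3 - 4)² = -4 + (-7)² = -4 + 49 = 45)
N = 625/12 (N = 45 + (17/12)*5 = 45 + 85/12 = 625/12 ≈ 52.083)
F(H, I) = 625/12
-11*(25 + F(1, -4)) = -11*(25 + 625/12) = -11*925/12 = -10175/12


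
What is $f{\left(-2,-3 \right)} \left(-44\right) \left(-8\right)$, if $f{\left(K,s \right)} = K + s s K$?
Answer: $-7040$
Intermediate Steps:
$f{\left(K,s \right)} = K + K s^{2}$ ($f{\left(K,s \right)} = K + s^{2} K = K + K s^{2}$)
$f{\left(-2,-3 \right)} \left(-44\right) \left(-8\right) = - 2 \left(1 + \left(-3\right)^{2}\right) \left(-44\right) \left(-8\right) = - 2 \left(1 + 9\right) \left(-44\right) \left(-8\right) = \left(-2\right) 10 \left(-44\right) \left(-8\right) = \left(-20\right) \left(-44\right) \left(-8\right) = 880 \left(-8\right) = -7040$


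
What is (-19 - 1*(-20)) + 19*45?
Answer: 856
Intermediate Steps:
(-19 - 1*(-20)) + 19*45 = (-19 + 20) + 855 = 1 + 855 = 856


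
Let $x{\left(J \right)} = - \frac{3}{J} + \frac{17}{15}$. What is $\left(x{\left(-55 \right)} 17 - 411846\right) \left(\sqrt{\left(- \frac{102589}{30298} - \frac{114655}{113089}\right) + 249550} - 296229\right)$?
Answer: $\frac{6709711068694}{55} - \frac{33975629 \sqrt{2929669077513720966905258}}{282675568065} \approx 1.2179 \cdot 10^{11}$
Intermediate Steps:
$x{\left(J \right)} = \frac{17}{15} - \frac{3}{J}$ ($x{\left(J \right)} = - \frac{3}{J} + 17 \cdot \frac{1}{15} = - \frac{3}{J} + \frac{17}{15} = \frac{17}{15} - \frac{3}{J}$)
$\left(x{\left(-55 \right)} 17 - 411846\right) \left(\sqrt{\left(- \frac{102589}{30298} - \frac{114655}{113089}\right) + 249550} - 296229\right) = \left(\left(\frac{17}{15} - \frac{3}{-55}\right) 17 - 411846\right) \left(\sqrt{\left(- \frac{102589}{30298} - \frac{114655}{113089}\right) + 249550} - 296229\right) = \left(\left(\frac{17}{15} - - \frac{3}{55}\right) 17 - 411846\right) \left(\sqrt{\left(\left(-102589\right) \frac{1}{30298} - \frac{114655}{113089}\right) + 249550} - 296229\right) = \left(\left(\frac{17}{15} + \frac{3}{55}\right) 17 - 411846\right) \left(\sqrt{\left(- \frac{102589}{30298} - \frac{114655}{113089}\right) + 249550} - 296229\right) = \left(\frac{196}{165} \cdot 17 - 411846\right) \left(\sqrt{- \frac{15075504611}{3426370522} + 249550} - 296229\right) = \left(\frac{3332}{165} - 411846\right) \left(\sqrt{\frac{855035688260489}{3426370522}} - 296229\right) = - \frac{67951258 \left(\frac{\sqrt{2929669077513720966905258}}{3426370522} - 296229\right)}{165} = - \frac{67951258 \left(-296229 + \frac{\sqrt{2929669077513720966905258}}{3426370522}\right)}{165} = \frac{6709711068694}{55} - \frac{33975629 \sqrt{2929669077513720966905258}}{282675568065}$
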